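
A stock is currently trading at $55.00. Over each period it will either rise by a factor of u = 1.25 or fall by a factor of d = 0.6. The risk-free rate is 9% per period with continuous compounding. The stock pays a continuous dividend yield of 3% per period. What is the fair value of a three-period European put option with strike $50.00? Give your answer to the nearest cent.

Per-period risk-free factor R = e^0.09 = 1.0942; dividend-adjusted growth = e^(0.09−0.03) = 1.0618.
Risk-neutral probability p = (1.0618 − 0.6)/(1.25 − 0.6) = 0.4618/0.6500 = 0.7105
Terminal stock prices: S_uuu = 107.4, S_uud = 51.56, S_udd = 24.75, S_ddd = 11.88
Terminal payoffs (K − S): max(-57.42, 0) = 0, max(-1.562, 0) = 0, max(25.25, 0) = 25.25, max(38.12, 0) = 38.12
Node uu (S = 85.94): V_uu = e^(−0.09)·[0.7105·0.0000 + 0.2895·0.0000] = 0.0000
Node ud (S = 41.25): V_ud = e^(−0.09)·[0.7105·0.0000 + 0.2895·25.2500] = 6.6803
Node dd (S = 19.8): V_dd = e^(−0.09)·[0.7105·25.2500 + 0.2895·38.1200] = 26.4817
Node u (S = 68.75): V_u = e^(−0.09)·[0.7105·0.0000 + 0.2895·6.6803] = 1.7674
Node d (S = 33): V_d = e^(−0.09)·[0.7105·6.6803 + 0.2895·26.4817] = 11.3441
Node 0 (S = 55): V_0 = e^(−0.09)·[0.7105·1.7674 + 0.2895·11.3441] = 4.1490

$4.15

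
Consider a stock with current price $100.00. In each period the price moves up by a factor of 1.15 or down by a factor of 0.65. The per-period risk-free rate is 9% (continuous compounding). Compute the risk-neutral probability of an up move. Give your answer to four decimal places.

Risk-neutral probability p = (e^0.09 − 0.65)/(1.15 − 0.65) = 0.4442/0.5000 = 0.8883

p = 0.8883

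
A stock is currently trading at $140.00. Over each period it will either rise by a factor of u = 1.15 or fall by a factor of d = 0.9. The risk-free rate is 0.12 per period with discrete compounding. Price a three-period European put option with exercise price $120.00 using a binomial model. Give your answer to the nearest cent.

$0.02

Risk-neutral probability p = (1 + 0.12 − 0.9)/(1.15 − 0.9) = 0.2200/0.2500 = 0.8800
Terminal stock prices: S_uuu = 212.9, S_uud = 166.6, S_udd = 130.4, S_ddd = 102.1
Terminal payoffs (K − S): max(-92.92, 0) = 0, max(-46.63, 0) = 0, max(-10.41, 0) = 0, max(17.94, 0) = 17.94
Node uu (S = 185.1): V_uu = 1/1.12·[0.8800·0.0000 + 0.1200·0.0000] = 0.0000
Node ud (S = 144.9): V_ud = 1/1.12·[0.8800·0.0000 + 0.1200·0.0000] = 0.0000
Node dd (S = 113.4): V_dd = 1/1.12·[0.8800·0.0000 + 0.1200·17.9400] = 1.9221
Node u (S = 161): V_u = 1/1.12·[0.8800·0.0000 + 0.1200·0.0000] = 0.0000
Node d (S = 126): V_d = 1/1.12·[0.8800·0.0000 + 0.1200·1.9221] = 0.2059
Node 0 (S = 140): V_0 = 1/1.12·[0.8800·0.0000 + 0.1200·0.2059] = 0.0221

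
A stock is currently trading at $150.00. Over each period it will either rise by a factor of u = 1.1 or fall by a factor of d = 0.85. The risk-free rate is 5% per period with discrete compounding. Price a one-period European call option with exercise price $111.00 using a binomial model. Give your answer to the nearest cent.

Risk-neutral probability p = (1 + 0.05 − 0.85)/(1.1 − 0.85) = 0.2000/0.2500 = 0.8000
Terminal stock prices: S_u = 165, S_d = 127.5
Terminal payoffs (S − K): max(54, 0) = 54, max(16.5, 0) = 16.5
Node 0 (S = 150): V_0 = 1/1.05·[0.8000·54.0000 + 0.2000·16.5000] = 44.2857

$44.29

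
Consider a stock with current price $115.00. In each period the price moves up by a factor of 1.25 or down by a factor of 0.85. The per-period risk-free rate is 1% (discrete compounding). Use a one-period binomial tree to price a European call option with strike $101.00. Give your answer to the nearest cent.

$16.93

Risk-neutral probability p = (1 + 0.01 − 0.85)/(1.25 − 0.85) = 0.1600/0.4000 = 0.4000
Terminal stock prices: S_u = 143.8, S_d = 97.75
Terminal payoffs (S − K): max(42.75, 0) = 42.75, max(-3.25, 0) = 0
Node 0 (S = 115): V_0 = 1/1.01·[0.4000·42.7500 + 0.6000·0.0000] = 16.9307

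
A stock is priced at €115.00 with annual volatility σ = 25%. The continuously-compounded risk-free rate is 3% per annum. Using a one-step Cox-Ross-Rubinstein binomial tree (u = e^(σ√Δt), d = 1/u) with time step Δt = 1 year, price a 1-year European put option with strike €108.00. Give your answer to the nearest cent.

CRR parameters: u = e^(σ√Δt) = e^(0.25·√1) = 1.2840, d = 1/u = 0.7788
Per-period rate: rΔt = 0.03·1 = 0.03, so R = e^0.03 = 1.0305
Risk-neutral probability p = (e^0.03 − 0.7788)/(1.2840 − 0.7788) = 0.2517/0.5052 = 0.4981
Terminal stock prices: S_u = 147.7, S_d = 89.56
Terminal payoffs (K − S): max(-39.66, 0) = 0, max(18.44, 0) = 18.44
Node 0 (S = 115): V_0 = e^(−0.03)·[0.4981·0.0000 + 0.5019·18.4379] = 8.9804

€8.98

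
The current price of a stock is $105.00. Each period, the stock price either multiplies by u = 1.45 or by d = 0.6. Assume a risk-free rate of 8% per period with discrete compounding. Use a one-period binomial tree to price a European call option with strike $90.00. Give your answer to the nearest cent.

Risk-neutral probability p = (1 + 0.08 − 0.6)/(1.45 − 0.6) = 0.4800/0.8500 = 0.5647
Terminal stock prices: S_u = 152.2, S_d = 63
Terminal payoffs (S − K): max(62.25, 0) = 62.25, max(-27, 0) = 0
Node 0 (S = 105): V_0 = 1/1.08·[0.5647·62.2500 + 0.4353·0.0000] = 32.5490

$32.55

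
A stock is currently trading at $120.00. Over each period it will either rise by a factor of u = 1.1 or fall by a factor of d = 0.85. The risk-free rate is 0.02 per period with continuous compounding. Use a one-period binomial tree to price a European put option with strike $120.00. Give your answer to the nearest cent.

Risk-neutral probability p = (e^0.02 − 0.85)/(1.1 − 0.85) = 0.1702/0.2500 = 0.6808
Terminal stock prices: S_u = 132, S_d = 102
Terminal payoffs (K − S): max(-12, 0) = 0, max(18, 0) = 18
Node 0 (S = 120): V_0 = e^(−0.02)·[0.6808·0.0000 + 0.3192·18.0000] = 5.6317

$5.63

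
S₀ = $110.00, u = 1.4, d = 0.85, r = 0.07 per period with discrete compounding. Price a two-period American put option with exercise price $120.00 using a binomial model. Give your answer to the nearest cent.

Risk-neutral probability p = (1 + 0.07 − 0.85)/(1.4 − 0.85) = 0.2200/0.5500 = 0.4000
Terminal stock prices: S_uu = 215.6, S_ud = 130.9, S_dd = 79.47
Terminal payoffs (K − S): max(-95.6, 0) = 0, max(-10.9, 0) = 0, max(40.53, 0) = 40.53
Node u (S = 154): continuation = 1/1.07·[0.4000·0.0000 + 0.6000·0.0000] = 0.0000; exercise value = 0.0000 ≤ continuation, so V_u = 0.0000
Node d (S = 93.5): continuation = 1/1.07·[0.4000·0.0000 + 0.6000·40.5250] = 22.7243; exercise value = 26.5000 > continuation, so V_d = 26.5000 (exercise)
Node 0 (S = 110): continuation = 1/1.07·[0.4000·0.0000 + 0.6000·26.5000] = 14.8598; exercise value = 10.0000 ≤ continuation, so V_0 = 14.8598

$14.86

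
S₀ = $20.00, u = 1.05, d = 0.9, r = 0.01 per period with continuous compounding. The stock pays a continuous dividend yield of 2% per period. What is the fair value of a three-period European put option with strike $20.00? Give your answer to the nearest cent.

$1.24

Per-period risk-free factor R = e^0.01 = 1.0101; dividend-adjusted growth = e^(0.01−0.02) = 0.9900.
Risk-neutral probability p = (0.9900 − 0.9)/(1.05 − 0.9) = 0.0900/0.1500 = 0.6003
Terminal stock prices: S_uuu = 23.15, S_uud = 19.85, S_udd = 17.01, S_ddd = 14.58
Terminal payoffs (K − S): max(-3.153, 0) = 0, max(0.155, 0) = 0.155, max(2.99, 0) = 2.99, max(5.42, 0) = 5.42
Node uu (S = 22.05): V_uu = e^(−0.01)·[0.6003·0.0000 + 0.3997·0.1550] = 0.0613
Node ud (S = 18.9): V_ud = e^(−0.01)·[0.6003·0.1550 + 0.3997·2.9900] = 1.2752
Node dd (S = 16.2): V_dd = e^(−0.01)·[0.6003·2.9900 + 0.3997·5.4200] = 3.9218
Node u (S = 21): V_u = e^(−0.01)·[0.6003·0.0613 + 0.3997·1.2752] = 0.5411
Node d (S = 18): V_d = e^(−0.01)·[0.6003·1.2752 + 0.3997·3.9218] = 2.3098
Node 0 (S = 20): V_0 = e^(−0.01)·[0.6003·0.5411 + 0.3997·2.3098] = 1.2355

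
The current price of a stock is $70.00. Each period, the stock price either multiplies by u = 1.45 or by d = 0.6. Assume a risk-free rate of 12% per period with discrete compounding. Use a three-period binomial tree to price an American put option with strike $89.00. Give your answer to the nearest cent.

$21.68

Risk-neutral probability p = (1 + 0.12 − 0.6)/(1.45 − 0.6) = 0.5200/0.8500 = 0.6118
Terminal stock prices: S_uuu = 213.4, S_uud = 88.31, S_udd = 36.54, S_ddd = 15.12
Terminal payoffs (K − S): max(-124.4, 0) = 0, max(0.695, 0) = 0.695, max(52.46, 0) = 52.46, max(73.88, 0) = 73.88
Node uu (S = 147.2): continuation = 1/1.12·[0.6118·0.0000 + 0.3882·0.6950] = 0.2409; exercise value = 0.0000 ≤ continuation, so V_uu = 0.2409
Node ud (S = 60.9): continuation = 1/1.12·[0.6118·0.6950 + 0.3882·52.4600] = 18.5643; exercise value = 28.1000 > continuation, so V_ud = 28.1000 (exercise)
Node dd (S = 25.2): continuation = 1/1.12·[0.6118·52.4600 + 0.3882·73.8800] = 54.2643; exercise value = 63.8000 > continuation, so V_dd = 63.8000 (exercise)
Node u (S = 101.5): continuation = 1/1.12·[0.6118·0.2409 + 0.3882·28.1000] = 9.8721; exercise value = 0.0000 ≤ continuation, so V_u = 9.8721
Node d (S = 42): continuation = 1/1.12·[0.6118·28.1000 + 0.3882·63.8000] = 37.4643; exercise value = 47.0000 > continuation, so V_d = 47.0000 (exercise)
Node 0 (S = 70): continuation = 1/1.12·[0.6118·9.8721 + 0.3882·47.0000] = 21.6844; exercise value = 19.0000 ≤ continuation, so V_0 = 21.6844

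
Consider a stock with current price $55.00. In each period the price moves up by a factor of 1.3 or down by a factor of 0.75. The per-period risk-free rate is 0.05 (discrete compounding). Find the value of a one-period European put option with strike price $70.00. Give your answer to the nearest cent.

Risk-neutral probability p = (1 + 0.05 − 0.75)/(1.3 − 0.75) = 0.3000/0.5500 = 0.5455
Terminal stock prices: S_u = 71.5, S_d = 41.25
Terminal payoffs (K − S): max(-1.5, 0) = 0, max(28.75, 0) = 28.75
Node 0 (S = 55): V_0 = 1/1.05·[0.5455·0.0000 + 0.4545·28.7500] = 12.4459

$12.45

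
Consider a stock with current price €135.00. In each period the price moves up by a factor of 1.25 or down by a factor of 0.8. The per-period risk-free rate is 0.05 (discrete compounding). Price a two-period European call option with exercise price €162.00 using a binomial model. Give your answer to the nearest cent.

€13.70

Risk-neutral probability p = (1 + 0.05 − 0.8)/(1.25 − 0.8) = 0.2500/0.4500 = 0.5556
Terminal stock prices: S_uu = 210.9, S_ud = 135, S_dd = 86.4
Terminal payoffs (S − K): max(48.94, 0) = 48.94, max(-27, 0) = 0, max(-75.6, 0) = 0
Node u (S = 168.8): V_u = 1/1.05·[0.5556·48.9375 + 0.4444·0.0000] = 25.8929
Node d (S = 108): V_d = 1/1.05·[0.5556·0.0000 + 0.4444·0.0000] = 0.0000
Node 0 (S = 135): V_0 = 1/1.05·[0.5556·25.8929 + 0.4444·0.0000] = 13.6999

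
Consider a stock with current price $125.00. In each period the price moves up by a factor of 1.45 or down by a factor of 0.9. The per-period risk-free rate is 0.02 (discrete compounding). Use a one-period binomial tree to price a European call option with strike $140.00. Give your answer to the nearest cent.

$8.82

Risk-neutral probability p = (1 + 0.02 − 0.9)/(1.45 − 0.9) = 0.1200/0.5500 = 0.2182
Terminal stock prices: S_u = 181.2, S_d = 112.5
Terminal payoffs (S − K): max(41.25, 0) = 41.25, max(-27.5, 0) = 0
Node 0 (S = 125): V_0 = 1/1.02·[0.2182·41.2500 + 0.7818·0.0000] = 8.8235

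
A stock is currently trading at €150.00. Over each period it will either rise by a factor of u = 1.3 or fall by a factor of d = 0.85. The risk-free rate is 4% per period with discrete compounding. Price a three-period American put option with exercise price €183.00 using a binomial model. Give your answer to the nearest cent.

Risk-neutral probability p = (1 + 0.04 − 0.85)/(1.3 − 0.85) = 0.1900/0.4500 = 0.4222
Terminal stock prices: S_uuu = 329.6, S_uud = 215.5, S_udd = 140.9, S_ddd = 92.12
Terminal payoffs (K − S): max(-146.6, 0) = 0, max(-32.48, 0) = 0, max(42.11, 0) = 42.11, max(90.88, 0) = 90.88
Node uu (S = 253.5): continuation = 1/1.04·[0.4222·0.0000 + 0.5778·0.0000] = 0.0000; exercise value = 0.0000 ≤ continuation, so V_uu = 0.0000
Node ud (S = 165.8): continuation = 1/1.04·[0.4222·0.0000 + 0.5778·42.1125] = 23.3958; exercise value = 17.2500 ≤ continuation, so V_ud = 23.3958
Node dd (S = 108.4): continuation = 1/1.04·[0.4222·42.1125 + 0.5778·90.8813] = 67.5865; exercise value = 74.6250 > continuation, so V_dd = 74.6250 (exercise)
Node u (S = 195): continuation = 1/1.04·[0.4222·0.0000 + 0.5778·23.3958] = 12.9977; exercise value = 0.0000 ≤ continuation, so V_u = 12.9977
Node d (S = 127.5): continuation = 1/1.04·[0.4222·23.3958 + 0.5778·74.6250] = 50.9566; exercise value = 55.5000 > continuation, so V_d = 55.5000 (exercise)
Node 0 (S = 150): continuation = 1/1.04·[0.4222·12.9977 + 0.5778·55.5000] = 36.1102; exercise value = 33.0000 ≤ continuation, so V_0 = 36.1102

€36.11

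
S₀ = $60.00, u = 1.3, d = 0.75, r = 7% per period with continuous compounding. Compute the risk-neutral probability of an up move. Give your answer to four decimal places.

Risk-neutral probability p = (e^0.07 − 0.75)/(1.3 − 0.75) = 0.3225/0.5500 = 0.5864

p = 0.5864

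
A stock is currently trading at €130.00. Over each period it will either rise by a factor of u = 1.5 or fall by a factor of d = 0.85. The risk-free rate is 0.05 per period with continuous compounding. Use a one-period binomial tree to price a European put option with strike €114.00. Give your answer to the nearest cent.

Risk-neutral probability p = (e^0.05 − 0.85)/(1.5 − 0.85) = 0.2013/0.6500 = 0.3096
Terminal stock prices: S_u = 195, S_d = 110.5
Terminal payoffs (K − S): max(-81, 0) = 0, max(3.5, 0) = 3.5
Node 0 (S = 130): V_0 = e^(−0.05)·[0.3096·0.0000 + 0.6904·3.5000] = 2.2984

€2.30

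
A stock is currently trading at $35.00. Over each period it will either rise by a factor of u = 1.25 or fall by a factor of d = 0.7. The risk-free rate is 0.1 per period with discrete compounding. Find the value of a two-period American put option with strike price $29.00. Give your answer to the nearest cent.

$1.12

Risk-neutral probability p = (1 + 0.1 − 0.7)/(1.25 − 0.7) = 0.4000/0.5500 = 0.7273
Terminal stock prices: S_uu = 54.69, S_ud = 30.62, S_dd = 17.15
Terminal payoffs (K − S): max(-25.69, 0) = 0, max(-1.625, 0) = 0, max(11.85, 0) = 11.85
Node u (S = 43.75): continuation = 1/1.1·[0.7273·0.0000 + 0.2727·0.0000] = 0.0000; exercise value = 0.0000 ≤ continuation, so V_u = 0.0000
Node d (S = 24.5): continuation = 1/1.1·[0.7273·0.0000 + 0.2727·11.8500] = 2.9380; exercise value = 4.5000 > continuation, so V_d = 4.5000 (exercise)
Node 0 (S = 35): continuation = 1/1.1·[0.7273·0.0000 + 0.2727·4.5000] = 1.1157; exercise value = 0.0000 ≤ continuation, so V_0 = 1.1157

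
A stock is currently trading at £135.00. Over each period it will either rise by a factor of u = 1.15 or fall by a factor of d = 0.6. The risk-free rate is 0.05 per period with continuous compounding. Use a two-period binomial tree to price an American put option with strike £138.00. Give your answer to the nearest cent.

£15.71

Risk-neutral probability p = (e^0.05 − 0.6)/(1.15 − 0.6) = 0.4513/0.5500 = 0.8205
Terminal stock prices: S_uu = 178.5, S_ud = 93.15, S_dd = 48.6
Terminal payoffs (K − S): max(-40.54, 0) = 0, max(44.85, 0) = 44.85, max(89.4, 0) = 89.4
Node u (S = 155.2): continuation = e^(−0.05)·[0.8205·0.0000 + 0.1795·44.8500] = 7.6582; exercise value = 0.0000 ≤ continuation, so V_u = 7.6582
Node d (S = 81): continuation = e^(−0.05)·[0.8205·44.8500 + 0.1795·89.4000] = 50.2697; exercise value = 57.0000 > continuation, so V_d = 57.0000 (exercise)
Node 0 (S = 135): continuation = e^(−0.05)·[0.8205·7.6582 + 0.1795·57.0000] = 15.7100; exercise value = 3.0000 ≤ continuation, so V_0 = 15.7100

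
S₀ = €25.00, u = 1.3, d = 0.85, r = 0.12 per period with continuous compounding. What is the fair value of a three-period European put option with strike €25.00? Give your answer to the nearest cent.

Risk-neutral probability p = (e^0.12 − 0.85)/(1.3 − 0.85) = 0.2775/0.4500 = 0.6167
Terminal stock prices: S_uuu = 54.93, S_uud = 35.91, S_udd = 23.48, S_ddd = 15.35
Terminal payoffs (K − S): max(-29.93, 0) = 0, max(-10.91, 0) = 0, max(1.519, 0) = 1.519, max(9.647, 0) = 9.647
Node uu (S = 42.25): V_uu = e^(−0.12)·[0.6167·0.0000 + 0.3833·0.0000] = 0.0000
Node ud (S = 27.62): V_ud = e^(−0.12)·[0.6167·0.0000 + 0.3833·1.5188] = 0.5164
Node dd (S = 18.06): V_dd = e^(−0.12)·[0.6167·1.5188 + 0.3833·9.6469] = 4.1105
Node u (S = 32.5): V_u = e^(−0.12)·[0.6167·0.0000 + 0.3833·0.5164] = 0.1756
Node d (S = 21.25): V_d = e^(−0.12)·[0.6167·0.5164 + 0.3833·4.1105] = 1.6800
Node 0 (S = 25): V_0 = e^(−0.12)·[0.6167·0.1756 + 0.3833·1.6800] = 0.6672

€0.67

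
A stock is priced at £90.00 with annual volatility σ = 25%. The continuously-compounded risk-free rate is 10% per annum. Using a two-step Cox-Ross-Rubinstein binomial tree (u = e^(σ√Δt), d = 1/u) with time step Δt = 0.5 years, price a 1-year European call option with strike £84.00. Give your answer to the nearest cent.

£17.00

CRR parameters: u = e^(σ√Δt) = e^(0.25·√0.5) = 1.1934, d = 1/u = 0.8380
Per-period rate: rΔt = 0.1·0.5 = 0.05, so R = e^0.05 = 1.0513
Risk-neutral probability p = (e^0.05 − 0.8380)/(1.1934 − 0.8380) = 0.2133/0.3554 = 0.6002
Terminal stock prices: S_uu = 128.2, S_ud = 90, S_dd = 63.2
Terminal payoffs (S − K): max(44.17, 0) = 44.17, max(6, 0) = 6, max(-20.8, 0) = 0
Node u (S = 107.4): V_u = e^(−0.05)·[0.6002·44.1707 + 0.3998·6.0000] = 27.4995
Node d (S = 75.42): V_d = e^(−0.05)·[0.6002·6.0000 + 0.3998·0.0000] = 3.4255
Node 0 (S = 90): V_0 = e^(−0.05)·[0.6002·27.4995 + 0.3998·3.4255] = 17.0026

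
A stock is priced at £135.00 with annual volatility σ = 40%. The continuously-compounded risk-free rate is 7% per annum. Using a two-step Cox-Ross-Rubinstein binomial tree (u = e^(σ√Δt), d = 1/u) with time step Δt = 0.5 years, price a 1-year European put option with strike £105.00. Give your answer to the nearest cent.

CRR parameters: u = e^(σ√Δt) = e^(0.4·√0.5) = 1.3269, d = 1/u = 0.7536
Per-period rate: rΔt = 0.07·0.5 = 0.035, so R = e^0.035 = 1.0356
Risk-neutral probability p = (e^0.035 − 0.7536)/(1.3269 − 0.7536) = 0.2820/0.5733 = 0.4919
Terminal stock prices: S_uu = 237.7, S_ud = 135, S_dd = 76.68
Terminal payoffs (K − S): max(-132.7, 0) = 0, max(-30, 0) = 0, max(28.32, 0) = 28.32
Node u (S = 179.1): V_u = e^(−0.035)·[0.4919·0.0000 + 0.5081·0.0000] = 0.0000
Node d (S = 101.7): V_d = e^(−0.035)·[0.4919·0.0000 + 0.5081·28.3240] = 13.8966
Node 0 (S = 135): V_0 = e^(−0.035)·[0.4919·0.0000 + 0.5081·13.8966] = 6.8181

£6.82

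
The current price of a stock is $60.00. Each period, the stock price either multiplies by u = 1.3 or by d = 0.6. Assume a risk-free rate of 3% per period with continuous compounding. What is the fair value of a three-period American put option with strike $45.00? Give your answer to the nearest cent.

$6.09

Risk-neutral probability p = (e^0.03 − 0.6)/(1.3 − 0.6) = 0.4305/0.7000 = 0.6149
Terminal stock prices: S_uuu = 131.8, S_uud = 60.84, S_udd = 28.08, S_ddd = 12.96
Terminal payoffs (K − S): max(-86.82, 0) = 0, max(-15.84, 0) = 0, max(16.92, 0) = 16.92, max(32.04, 0) = 32.04
Node uu (S = 101.4): continuation = e^(−0.03)·[0.6149·0.0000 + 0.3851·0.0000] = 0.0000; exercise value = 0.0000 ≤ continuation, so V_uu = 0.0000
Node ud (S = 46.8): continuation = e^(−0.03)·[0.6149·0.0000 + 0.3851·16.9200] = 6.3227; exercise value = 0.0000 ≤ continuation, so V_ud = 6.3227
Node dd (S = 21.6): continuation = e^(−0.03)·[0.6149·16.9200 + 0.3851·32.0400] = 22.0700; exercise value = 23.4000 > continuation, so V_dd = 23.4000 (exercise)
Node u (S = 78): continuation = e^(−0.03)·[0.6149·0.0000 + 0.3851·6.3227] = 2.3627; exercise value = 0.0000 ≤ continuation, so V_u = 2.3627
Node d (S = 36): continuation = e^(−0.03)·[0.6149·6.3227 + 0.3851·23.4000] = 12.5174; exercise value = 9.0000 ≤ continuation, so V_d = 12.5174
Node 0 (S = 60): continuation = e^(−0.03)·[0.6149·2.3627 + 0.3851·12.5174] = 6.0875; exercise value = 0.0000 ≤ continuation, so V_0 = 6.0875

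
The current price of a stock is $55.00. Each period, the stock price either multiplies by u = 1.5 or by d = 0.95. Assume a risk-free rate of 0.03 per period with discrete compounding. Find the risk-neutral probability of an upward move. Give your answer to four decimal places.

Risk-neutral probability p = (1 + 0.03 − 0.95)/(1.5 − 0.95) = 0.0800/0.5500 = 0.1455

p = 0.1455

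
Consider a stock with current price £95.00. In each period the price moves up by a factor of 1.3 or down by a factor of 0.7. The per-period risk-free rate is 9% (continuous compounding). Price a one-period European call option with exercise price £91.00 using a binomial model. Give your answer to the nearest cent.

£19.51

Risk-neutral probability p = (e^0.09 − 0.7)/(1.3 − 0.7) = 0.3942/0.6000 = 0.6570
Terminal stock prices: S_u = 123.5, S_d = 66.5
Terminal payoffs (S − K): max(32.5, 0) = 32.5, max(-24.5, 0) = 0
Node 0 (S = 95): V_0 = e^(−0.09)·[0.6570·32.5000 + 0.3430·0.0000] = 19.5134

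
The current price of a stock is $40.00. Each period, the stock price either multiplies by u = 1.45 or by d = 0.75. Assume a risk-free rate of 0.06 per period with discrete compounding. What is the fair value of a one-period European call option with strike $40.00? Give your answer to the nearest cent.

$7.52

Risk-neutral probability p = (1 + 0.06 − 0.75)/(1.45 − 0.75) = 0.3100/0.7000 = 0.4429
Terminal stock prices: S_u = 58, S_d = 30
Terminal payoffs (S − K): max(18, 0) = 18, max(-10, 0) = 0
Node 0 (S = 40): V_0 = 1/1.06·[0.4429·18.0000 + 0.5571·0.0000] = 7.5202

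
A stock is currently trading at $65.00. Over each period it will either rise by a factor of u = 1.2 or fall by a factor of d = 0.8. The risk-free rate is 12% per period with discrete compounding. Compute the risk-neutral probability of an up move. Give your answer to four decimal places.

p = 0.8000

Risk-neutral probability p = (1 + 0.12 − 0.8)/(1.2 − 0.8) = 0.3200/0.4000 = 0.8000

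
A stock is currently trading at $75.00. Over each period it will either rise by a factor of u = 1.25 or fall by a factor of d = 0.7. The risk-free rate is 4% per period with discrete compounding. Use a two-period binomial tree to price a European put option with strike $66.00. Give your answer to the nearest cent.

$4.11

Risk-neutral probability p = (1 + 0.04 − 0.7)/(1.25 − 0.7) = 0.3400/0.5500 = 0.6182
Terminal stock prices: S_uu = 117.2, S_ud = 65.62, S_dd = 36.75
Terminal payoffs (K − S): max(-51.19, 0) = 0, max(0.375, 0) = 0.375, max(29.25, 0) = 29.25
Node u (S = 93.75): V_u = 1/1.04·[0.6182·0.0000 + 0.3818·0.3750] = 0.1377
Node d (S = 52.5): V_d = 1/1.04·[0.6182·0.3750 + 0.3818·29.2500] = 10.9615
Node 0 (S = 75): V_0 = 1/1.04·[0.6182·0.1377 + 0.3818·10.9615] = 4.1062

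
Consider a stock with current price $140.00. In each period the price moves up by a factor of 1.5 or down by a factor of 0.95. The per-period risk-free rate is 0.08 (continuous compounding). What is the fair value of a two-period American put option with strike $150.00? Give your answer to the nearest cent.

Risk-neutral probability p = (e^0.08 − 0.95)/(1.5 − 0.95) = 0.1333/0.5500 = 0.2423
Terminal stock prices: S_uu = 315, S_ud = 199.5, S_dd = 126.3
Terminal payoffs (K − S): max(-165, 0) = 0, max(-49.5, 0) = 0, max(23.65, 0) = 23.65
Node u (S = 210): continuation = e^(−0.08)·[0.2423·0.0000 + 0.7577·0.0000] = 0.0000; exercise value = 0.0000 ≤ continuation, so V_u = 0.0000
Node d (S = 133): continuation = e^(−0.08)·[0.2423·0.0000 + 0.7577·23.6500] = 16.5410; exercise value = 17.0000 > continuation, so V_d = 17.0000 (exercise)
Node 0 (S = 140): continuation = e^(−0.08)·[0.2423·0.0000 + 0.7577·17.0000] = 11.8899; exercise value = 10.0000 ≤ continuation, so V_0 = 11.8899

$11.89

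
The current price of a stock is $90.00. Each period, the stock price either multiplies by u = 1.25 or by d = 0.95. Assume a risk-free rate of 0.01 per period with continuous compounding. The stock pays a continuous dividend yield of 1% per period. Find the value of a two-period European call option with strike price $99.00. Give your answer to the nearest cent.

$3.28

Per-period risk-free factor R = e^0.01 = 1.0101; dividend-adjusted growth = e^(0.01−0.01) = 1.0000.
Risk-neutral probability p = (1.0000 − 0.95)/(1.25 − 0.95) = 0.0500/0.3000 = 0.1667
Terminal stock prices: S_uu = 140.6, S_ud = 106.9, S_dd = 81.22
Terminal payoffs (S − K): max(41.62, 0) = 41.62, max(7.875, 0) = 7.875, max(-17.78, 0) = 0
Node u (S = 112.5): V_u = e^(−0.01)·[0.1667·41.6250 + 0.8333·7.8750] = 13.3657
Node d (S = 85.5): V_d = e^(−0.01)·[0.1667·7.8750 + 0.8333·0.0000] = 1.2994
Node 0 (S = 90): V_0 = e^(−0.01)·[0.1667·13.3657 + 0.8333·1.2994] = 3.2775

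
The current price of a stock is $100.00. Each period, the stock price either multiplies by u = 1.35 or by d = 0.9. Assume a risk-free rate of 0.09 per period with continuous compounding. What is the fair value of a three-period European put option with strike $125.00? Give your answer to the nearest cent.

Risk-neutral probability p = (e^0.09 − 0.9)/(1.35 − 0.9) = 0.1942/0.4500 = 0.4315
Terminal stock prices: S_uuu = 246, S_uud = 164, S_udd = 109.4, S_ddd = 72.9
Terminal payoffs (K − S): max(-121, 0) = 0, max(-39.03, 0) = 0, max(15.65, 0) = 15.65, max(52.1, 0) = 52.1
Node uu (S = 182.3): V_uu = e^(−0.09)·[0.4315·0.0000 + 0.5685·0.0000] = 0.0000
Node ud (S = 121.5): V_ud = e^(−0.09)·[0.4315·0.0000 + 0.5685·15.6500] = 8.1313
Node dd (S = 81): V_dd = e^(−0.09)·[0.4315·15.6500 + 0.5685·52.1000] = 33.2414
Node u (S = 135): V_u = e^(−0.09)·[0.4315·0.0000 + 0.5685·8.1313] = 4.2248
Node d (S = 90): V_d = e^(−0.09)·[0.4315·8.1313 + 0.5685·33.2414] = 20.4779
Node 0 (S = 100): V_0 = e^(−0.09)·[0.4315·4.2248 + 0.5685·20.4779] = 12.3058

$12.31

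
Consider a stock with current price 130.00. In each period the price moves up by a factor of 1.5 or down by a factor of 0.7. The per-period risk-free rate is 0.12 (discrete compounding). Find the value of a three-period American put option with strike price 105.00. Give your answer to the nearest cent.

9.02

Risk-neutral probability p = (1 + 0.12 − 0.7)/(1.5 − 0.7) = 0.4200/0.8000 = 0.5250
Terminal stock prices: S_uuu = 438.8, S_uud = 204.8, S_udd = 95.55, S_ddd = 44.59
Terminal payoffs (K − S): max(-333.8, 0) = 0, max(-99.75, 0) = 0, max(9.45, 0) = 9.45, max(60.41, 0) = 60.41
Node uu (S = 292.5): continuation = 1/1.12·[0.5250·0.0000 + 0.4750·0.0000] = 0.0000; exercise value = 0.0000 ≤ continuation, so V_uu = 0.0000
Node ud (S = 136.5): continuation = 1/1.12·[0.5250·0.0000 + 0.4750·9.4500] = 4.0078; exercise value = 0.0000 ≤ continuation, so V_ud = 4.0078
Node dd (S = 63.7): continuation = 1/1.12·[0.5250·9.4500 + 0.4750·60.4100] = 30.0500; exercise value = 41.3000 > continuation, so V_dd = 41.3000 (exercise)
Node u (S = 195): continuation = 1/1.12·[0.5250·0.0000 + 0.4750·4.0078] = 1.6997; exercise value = 0.0000 ≤ continuation, so V_u = 1.6997
Node d (S = 91): continuation = 1/1.12·[0.5250·4.0078 + 0.4750·41.3000] = 19.3943; exercise value = 14.0000 ≤ continuation, so V_d = 19.3943
Node 0 (S = 130): continuation = 1/1.12·[0.5250·1.6997 + 0.4750·19.3943] = 9.0220; exercise value = 0.0000 ≤ continuation, so V_0 = 9.0220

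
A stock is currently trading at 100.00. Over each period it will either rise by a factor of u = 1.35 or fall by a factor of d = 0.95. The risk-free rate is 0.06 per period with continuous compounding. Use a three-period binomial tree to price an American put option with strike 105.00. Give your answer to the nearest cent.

Risk-neutral probability p = (e^0.06 − 0.95)/(1.35 − 0.95) = 0.1118/0.4000 = 0.2796
Terminal stock prices: S_uuu = 246, S_uud = 173.1, S_udd = 121.8, S_ddd = 85.74
Terminal payoffs (K − S): max(-141, 0) = 0, max(-68.14, 0) = 0, max(-16.84, 0) = 0, max(19.26, 0) = 19.26
Node uu (S = 182.3): continuation = e^(−0.06)·[0.2796·0.0000 + 0.7204·0.0000] = 0.0000; exercise value = 0.0000 ≤ continuation, so V_uu = 0.0000
Node ud (S = 128.2): continuation = e^(−0.06)·[0.2796·0.0000 + 0.7204·0.0000] = 0.0000; exercise value = 0.0000 ≤ continuation, so V_ud = 0.0000
Node dd (S = 90.25): continuation = e^(−0.06)·[0.2796·0.0000 + 0.7204·19.2625] = 13.0687; exercise value = 14.7500 > continuation, so V_dd = 14.7500 (exercise)
Node u (S = 135): continuation = e^(−0.06)·[0.2796·0.0000 + 0.7204·0.0000] = 0.0000; exercise value = 0.0000 ≤ continuation, so V_u = 0.0000
Node d (S = 95): continuation = e^(−0.06)·[0.2796·0.0000 + 0.7204·14.7500] = 10.0072; exercise value = 10.0000 ≤ continuation, so V_d = 10.0072
Node 0 (S = 100): continuation = e^(−0.06)·[0.2796·0.0000 + 0.7204·10.0072] = 6.7894; exercise value = 5.0000 ≤ continuation, so V_0 = 6.7894

6.79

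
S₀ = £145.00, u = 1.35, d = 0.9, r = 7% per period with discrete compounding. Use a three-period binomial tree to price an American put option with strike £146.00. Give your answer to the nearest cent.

Risk-neutral probability p = (1 + 0.07 − 0.9)/(1.35 − 0.9) = 0.1700/0.4500 = 0.3778
Terminal stock prices: S_uuu = 356.8, S_uud = 237.8, S_udd = 158.6, S_ddd = 105.7
Terminal payoffs (K − S): max(-210.8, 0) = 0, max(-91.84, 0) = 0, max(-12.56, 0) = 0, max(40.29, 0) = 40.29
Node uu (S = 264.3): continuation = 1/1.07·[0.3778·0.0000 + 0.6222·0.0000] = 0.0000; exercise value = 0.0000 ≤ continuation, so V_uu = 0.0000
Node ud (S = 176.2): continuation = 1/1.07·[0.3778·0.0000 + 0.6222·0.0000] = 0.0000; exercise value = 0.0000 ≤ continuation, so V_ud = 0.0000
Node dd (S = 117.5): continuation = 1/1.07·[0.3778·0.0000 + 0.6222·40.2950] = 23.4322; exercise value = 28.5500 > continuation, so V_dd = 28.5500 (exercise)
Node u (S = 195.8): continuation = 1/1.07·[0.3778·0.0000 + 0.6222·0.0000] = 0.0000; exercise value = 0.0000 ≤ continuation, so V_u = 0.0000
Node d (S = 130.5): continuation = 1/1.07·[0.3778·0.0000 + 0.6222·28.5500] = 16.6023; exercise value = 15.5000 ≤ continuation, so V_d = 16.6023
Node 0 (S = 145): continuation = 1/1.07·[0.3778·0.0000 + 0.6222·16.6023] = 9.6545; exercise value = 1.0000 ≤ continuation, so V_0 = 9.6545

£9.65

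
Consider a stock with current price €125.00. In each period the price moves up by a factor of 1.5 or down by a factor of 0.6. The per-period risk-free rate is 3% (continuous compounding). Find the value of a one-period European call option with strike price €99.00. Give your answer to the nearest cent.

€41.08

Risk-neutral probability p = (e^0.03 − 0.6)/(1.5 − 0.6) = 0.4305/0.9000 = 0.4783
Terminal stock prices: S_u = 187.5, S_d = 75
Terminal payoffs (S − K): max(88.5, 0) = 88.5, max(-24, 0) = 0
Node 0 (S = 125): V_0 = e^(−0.03)·[0.4783·88.5000 + 0.5217·0.0000] = 41.0770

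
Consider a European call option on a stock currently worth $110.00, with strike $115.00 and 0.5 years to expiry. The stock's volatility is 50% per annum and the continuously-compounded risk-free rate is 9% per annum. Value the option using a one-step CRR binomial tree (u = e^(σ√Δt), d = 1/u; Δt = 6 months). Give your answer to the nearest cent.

$18.97

CRR parameters: u = e^(σ√Δt) = e^(0.5·√0.5) = 1.4241, d = 1/u = 0.7022
Per-period rate: rΔt = 0.09·0.5 = 0.045, so R = e^0.045 = 1.0460
Risk-neutral probability p = (e^0.045 − 0.7022)/(1.4241 − 0.7022) = 0.3438/0.7219 = 0.4763
Terminal stock prices: S_u = 156.7, S_d = 77.24
Terminal payoffs (S − K): max(41.65, 0) = 41.65, max(-37.76, 0) = 0
Node 0 (S = 110): V_0 = e^(−0.045)·[0.4763·41.6531 + 0.5237·0.0000] = 18.9655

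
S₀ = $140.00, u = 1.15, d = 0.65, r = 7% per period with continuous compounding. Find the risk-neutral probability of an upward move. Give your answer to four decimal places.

Risk-neutral probability p = (e^0.07 − 0.65)/(1.15 − 0.65) = 0.4225/0.5000 = 0.8450

p = 0.8450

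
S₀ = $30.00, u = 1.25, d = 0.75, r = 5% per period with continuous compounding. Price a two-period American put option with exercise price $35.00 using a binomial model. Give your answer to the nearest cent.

$6.22

Risk-neutral probability p = (e^0.05 − 0.75)/(1.25 − 0.75) = 0.3013/0.5000 = 0.6025
Terminal stock prices: S_uu = 46.88, S_ud = 28.12, S_dd = 16.88
Terminal payoffs (K − S): max(-11.88, 0) = 0, max(6.875, 0) = 6.875, max(18.12, 0) = 18.12
Node u (S = 37.5): continuation = e^(−0.05)·[0.6025·0.0000 + 0.3975·6.8750] = 2.5993; exercise value = 0.0000 ≤ continuation, so V_u = 2.5993
Node d (S = 22.5): continuation = e^(−0.05)·[0.6025·6.8750 + 0.3975·18.1250] = 10.7930; exercise value = 12.5000 > continuation, so V_d = 12.5000 (exercise)
Node 0 (S = 30): continuation = e^(−0.05)·[0.6025·2.5993 + 0.3975·12.5000] = 6.2157; exercise value = 5.0000 ≤ continuation, so V_0 = 6.2157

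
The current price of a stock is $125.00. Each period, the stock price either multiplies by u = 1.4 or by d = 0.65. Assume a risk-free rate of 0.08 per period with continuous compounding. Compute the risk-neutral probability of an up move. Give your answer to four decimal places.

p = 0.5777

Risk-neutral probability p = (e^0.08 − 0.65)/(1.4 − 0.65) = 0.4333/0.7500 = 0.5777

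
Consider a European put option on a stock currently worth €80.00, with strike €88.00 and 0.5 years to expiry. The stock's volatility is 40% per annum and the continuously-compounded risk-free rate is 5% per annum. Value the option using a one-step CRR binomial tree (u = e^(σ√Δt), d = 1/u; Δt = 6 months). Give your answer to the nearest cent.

€14.22

CRR parameters: u = e^(σ√Δt) = e^(0.4·√0.5) = 1.3269, d = 1/u = 0.7536
Per-period rate: rΔt = 0.05·0.5 = 0.025, so R = e^0.025 = 1.0253
Risk-neutral probability p = (e^0.025 − 0.7536)/(1.3269 − 0.7536) = 0.2717/0.5733 = 0.4739
Terminal stock prices: S_u = 106.2, S_d = 60.29
Terminal payoffs (K − S): max(-18.15, 0) = 0, max(27.71, 0) = 27.71
Node 0 (S = 80): V_0 = e^(−0.025)·[0.4739·0.0000 + 0.5261·27.7089] = 14.2173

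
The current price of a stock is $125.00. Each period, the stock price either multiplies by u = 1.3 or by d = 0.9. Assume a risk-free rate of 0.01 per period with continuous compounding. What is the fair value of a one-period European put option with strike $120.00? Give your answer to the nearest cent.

$5.38

Risk-neutral probability p = (e^0.01 − 0.9)/(1.3 − 0.9) = 0.1101/0.4000 = 0.2751
Terminal stock prices: S_u = 162.5, S_d = 112.5
Terminal payoffs (K − S): max(-42.5, 0) = 0, max(7.5, 0) = 7.5
Node 0 (S = 125): V_0 = e^(−0.01)·[0.2751·0.0000 + 0.7249·7.5000] = 5.3825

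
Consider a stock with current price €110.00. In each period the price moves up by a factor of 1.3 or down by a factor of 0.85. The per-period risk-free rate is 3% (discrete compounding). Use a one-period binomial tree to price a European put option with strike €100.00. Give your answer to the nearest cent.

€3.79

Risk-neutral probability p = (1 + 0.03 − 0.85)/(1.3 − 0.85) = 0.1800/0.4500 = 0.4000
Terminal stock prices: S_u = 143, S_d = 93.5
Terminal payoffs (K − S): max(-43, 0) = 0, max(6.5, 0) = 6.5
Node 0 (S = 110): V_0 = 1/1.03·[0.4000·0.0000 + 0.6000·6.5000] = 3.7864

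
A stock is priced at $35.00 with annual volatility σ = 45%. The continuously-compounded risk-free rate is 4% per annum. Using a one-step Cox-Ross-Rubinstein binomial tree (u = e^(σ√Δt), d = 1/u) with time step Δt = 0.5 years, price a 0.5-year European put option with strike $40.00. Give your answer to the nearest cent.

$7.80

CRR parameters: u = e^(σ√Δt) = e^(0.45·√0.5) = 1.3746, d = 1/u = 0.7275
Per-period rate: rΔt = 0.04·0.5 = 0.02, so R = e^0.02 = 1.0202
Risk-neutral probability p = (e^0.02 − 0.7275)/(1.3746 − 0.7275) = 0.2927/0.6472 = 0.4523
Terminal stock prices: S_u = 48.11, S_d = 25.46
Terminal payoffs (K − S): max(-8.113, 0) = 0, max(14.54, 0) = 14.54
Node 0 (S = 35): V_0 = e^(−0.02)·[0.4523·0.0000 + 0.5477·14.5389] = 7.8049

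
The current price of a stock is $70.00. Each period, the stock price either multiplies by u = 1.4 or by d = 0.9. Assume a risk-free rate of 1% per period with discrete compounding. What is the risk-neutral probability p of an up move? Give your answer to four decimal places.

Risk-neutral probability p = (1 + 0.01 − 0.9)/(1.4 − 0.9) = 0.1100/0.5000 = 0.2200

p = 0.2200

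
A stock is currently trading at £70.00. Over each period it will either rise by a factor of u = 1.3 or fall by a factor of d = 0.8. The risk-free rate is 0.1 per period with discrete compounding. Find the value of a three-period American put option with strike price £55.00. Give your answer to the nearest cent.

£1.35

Risk-neutral probability p = (1 + 0.1 − 0.8)/(1.3 − 0.8) = 0.3000/0.5000 = 0.6000
Terminal stock prices: S_uuu = 153.8, S_uud = 94.64, S_udd = 58.24, S_ddd = 35.84
Terminal payoffs (K − S): max(-98.79, 0) = 0, max(-39.64, 0) = 0, max(-3.24, 0) = 0, max(19.16, 0) = 19.16
Node uu (S = 118.3): continuation = 1/1.1·[0.6000·0.0000 + 0.4000·0.0000] = 0.0000; exercise value = 0.0000 ≤ continuation, so V_uu = 0.0000
Node ud (S = 72.8): continuation = 1/1.1·[0.6000·0.0000 + 0.4000·0.0000] = 0.0000; exercise value = 0.0000 ≤ continuation, so V_ud = 0.0000
Node dd (S = 44.8): continuation = 1/1.1·[0.6000·0.0000 + 0.4000·19.1600] = 6.9673; exercise value = 10.2000 > continuation, so V_dd = 10.2000 (exercise)
Node u (S = 91): continuation = 1/1.1·[0.6000·0.0000 + 0.4000·0.0000] = 0.0000; exercise value = 0.0000 ≤ continuation, so V_u = 0.0000
Node d (S = 56): continuation = 1/1.1·[0.6000·0.0000 + 0.4000·10.2000] = 3.7091; exercise value = 0.0000 ≤ continuation, so V_d = 3.7091
Node 0 (S = 70): continuation = 1/1.1·[0.6000·0.0000 + 0.4000·3.7091] = 1.3488; exercise value = 0.0000 ≤ continuation, so V_0 = 1.3488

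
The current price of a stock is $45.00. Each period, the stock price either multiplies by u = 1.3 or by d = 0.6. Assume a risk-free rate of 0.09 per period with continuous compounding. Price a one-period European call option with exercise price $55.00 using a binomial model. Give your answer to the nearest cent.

Risk-neutral probability p = (e^0.09 − 0.6)/(1.3 − 0.6) = 0.4942/0.7000 = 0.7060
Terminal stock prices: S_u = 58.5, S_d = 27
Terminal payoffs (S − K): max(3.5, 0) = 3.5, max(-28, 0) = 0
Node 0 (S = 45): V_0 = e^(−0.09)·[0.7060·3.5000 + 0.2940·0.0000] = 2.2582

$2.26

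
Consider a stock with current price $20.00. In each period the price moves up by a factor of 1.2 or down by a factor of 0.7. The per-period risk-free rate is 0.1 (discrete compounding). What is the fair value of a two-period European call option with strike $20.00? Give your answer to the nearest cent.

$4.65

Risk-neutral probability p = (1 + 0.1 − 0.7)/(1.2 − 0.7) = 0.4000/0.5000 = 0.8000
Terminal stock prices: S_uu = 28.8, S_ud = 16.8, S_dd = 9.8
Terminal payoffs (S − K): max(8.8, 0) = 8.8, max(-3.2, 0) = 0, max(-10.2, 0) = 0
Node u (S = 24): V_u = 1/1.1·[0.8000·8.8000 + 0.2000·0.0000] = 6.4000
Node d (S = 14): V_d = 1/1.1·[0.8000·0.0000 + 0.2000·0.0000] = 0.0000
Node 0 (S = 20): V_0 = 1/1.1·[0.8000·6.4000 + 0.2000·0.0000] = 4.6545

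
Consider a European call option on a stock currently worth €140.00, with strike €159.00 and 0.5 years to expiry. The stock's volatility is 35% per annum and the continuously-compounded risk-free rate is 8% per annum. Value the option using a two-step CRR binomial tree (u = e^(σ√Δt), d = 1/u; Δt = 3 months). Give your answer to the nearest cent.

€10.06

CRR parameters: u = e^(σ√Δt) = e^(0.35·√0.25) = 1.1912, d = 1/u = 0.8395
Per-period rate: rΔt = 0.08·0.25 = 0.02, so R = e^0.02 = 1.0202
Risk-neutral probability p = (e^0.02 − 0.8395)/(1.1912 − 0.8395) = 0.1807/0.3518 = 0.5138
Terminal stock prices: S_uu = 198.7, S_ud = 140, S_dd = 98.66
Terminal payoffs (S − K): max(39.67, 0) = 39.67, max(-19, 0) = 0, max(-60.34, 0) = 0
Node u (S = 166.8): V_u = e^(−0.02)·[0.5138·39.6695 + 0.4862·0.0000] = 19.9780
Node d (S = 117.5): V_d = e^(−0.02)·[0.5138·0.0000 + 0.4862·0.0000] = 0.0000
Node 0 (S = 140): V_0 = e^(−0.02)·[0.5138·19.9780 + 0.4862·0.0000] = 10.0612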